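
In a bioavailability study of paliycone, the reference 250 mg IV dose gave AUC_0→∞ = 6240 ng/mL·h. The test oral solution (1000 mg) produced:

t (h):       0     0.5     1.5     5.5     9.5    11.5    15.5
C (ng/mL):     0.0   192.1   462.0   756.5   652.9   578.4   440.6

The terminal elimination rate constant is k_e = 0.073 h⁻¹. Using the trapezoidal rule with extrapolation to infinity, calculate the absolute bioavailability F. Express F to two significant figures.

Trapezoidal AUC_0→15.5 (oral solution):
  [0→0.5]: (0.0+192.1)/2 × 0.5 = 48.025
  [0.5→1.5]: (192.1+462.0)/2 × 1 = 327.05
  [1.5→5.5]: (462.0+756.5)/2 × 4 = 2437.0
  [5.5→9.5]: (756.5+652.9)/2 × 4 = 2818.8
  [9.5→11.5]: (652.9+578.4)/2 × 2 = 1231.3
  [11.5→15.5]: (578.4+440.6)/2 × 4 = 2038.0
  Sum = 8900.175 ng/mL·h
Tail: C_last/k_e = 440.6/0.073 = 6035.616
AUC_0→∞ (oral solution) = 8900.175 + 6035.616 = 14935.791 ng/mL·h
F = (AUC_ev/D_ev)/(AUC_iv/D_iv) = (14935.791/1000)/(6240/250) = 14.935791/24.96 = 0.5984

F = 0.60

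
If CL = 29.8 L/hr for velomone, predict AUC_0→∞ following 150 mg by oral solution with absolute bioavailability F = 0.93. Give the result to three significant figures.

AUC = 4.68 mg/L·hr

AUC_0→∞ = F × Dose / CL
        = 0.93 × 150 / 29.8 = 4.68121 mg/L·hr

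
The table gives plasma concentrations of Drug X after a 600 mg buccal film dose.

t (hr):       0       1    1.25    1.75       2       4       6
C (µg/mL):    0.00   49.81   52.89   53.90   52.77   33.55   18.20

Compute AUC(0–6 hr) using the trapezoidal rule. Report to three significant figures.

AUC = 216 µg/mL·hr

Trapezoidal AUC_0→6:
  [0→1]: (0.00+49.81)/2 × 1 = 24.905
  [1→1.25]: (49.81+52.89)/2 × 0.25 = 12.8375
  [1.25→1.75]: (52.89+53.90)/2 × 0.5 = 26.6975
  [1.75→2]: (53.90+52.77)/2 × 0.25 = 13.33375
  [2→4]: (52.77+33.55)/2 × 2 = 86.32
  [4→6]: (33.55+18.20)/2 × 2 = 51.75
  Sum = 215.84375 µg/mL·hr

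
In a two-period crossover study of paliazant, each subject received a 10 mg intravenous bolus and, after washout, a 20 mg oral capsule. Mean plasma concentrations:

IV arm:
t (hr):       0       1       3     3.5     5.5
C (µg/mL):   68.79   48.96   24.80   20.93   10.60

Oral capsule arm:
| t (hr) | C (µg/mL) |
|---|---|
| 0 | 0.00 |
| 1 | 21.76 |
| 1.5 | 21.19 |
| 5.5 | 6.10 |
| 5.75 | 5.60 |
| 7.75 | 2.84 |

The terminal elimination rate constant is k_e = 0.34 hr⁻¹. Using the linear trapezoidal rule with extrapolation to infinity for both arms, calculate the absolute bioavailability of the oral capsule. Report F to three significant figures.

Trapezoidal AUC_0→5.5 (IV):
  [0→1]: (68.79+48.96)/2 × 1 = 58.875
  [1→3]: (48.96+24.80)/2 × 2 = 73.76
  [3→3.5]: (24.80+20.93)/2 × 0.5 = 11.4325
  [3.5→5.5]: (20.93+10.60)/2 × 2 = 31.53
  Sum = 175.5975 µg/mL·hr
IV tail: 10.60/0.34 = 31.176; AUC_iv,0→∞ = 175.5975 + 31.176 = 206.7735 µg/mL·hr
Trapezoidal AUC_0→7.75 (oral capsule):
  [0→1]: (0.00+21.76)/2 × 1 = 10.88
  [1→1.5]: (21.76+21.19)/2 × 0.5 = 10.7375
  [1.5→5.5]: (21.19+6.10)/2 × 4 = 54.58
  [5.5→5.75]: (6.10+5.60)/2 × 0.25 = 1.4625
  [5.75→7.75]: (5.60+2.84)/2 × 2 = 8.44
  Sum = 86.1 µg/mL·hr
oral capsule tail: 2.84/0.34 = 8.353; AUC_ev,0→∞ = 86.1 + 8.353 = 94.453 µg/mL·hr
F = (AUC_ev/D_ev)/(AUC_iv/D_iv) = (94.453/20)/(206.7735/10) = 4.72265/20.67735 = 0.2284

F = 0.228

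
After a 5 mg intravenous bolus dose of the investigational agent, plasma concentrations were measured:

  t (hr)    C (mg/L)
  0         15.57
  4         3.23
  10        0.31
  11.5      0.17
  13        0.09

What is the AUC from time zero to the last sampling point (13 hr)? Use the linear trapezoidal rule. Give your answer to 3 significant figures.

Trapezoidal AUC_0→13:
  [0→4]: (15.57+3.23)/2 × 4 = 37.6
  [4→10]: (3.23+0.31)/2 × 6 = 10.62
  [10→11.5]: (0.31+0.17)/2 × 1.5 = 0.36
  [11.5→13]: (0.17+0.09)/2 × 1.5 = 0.195
  Sum = 48.775 mg/L·hr

AUC = 48.8 mg/L·hr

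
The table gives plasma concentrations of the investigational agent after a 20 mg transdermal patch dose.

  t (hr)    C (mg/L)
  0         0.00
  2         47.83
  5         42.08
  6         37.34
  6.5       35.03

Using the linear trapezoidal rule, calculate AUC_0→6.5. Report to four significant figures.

Trapezoidal AUC_0→6.5:
  [0→2]: (0.00+47.83)/2 × 2 = 47.83
  [2→5]: (47.83+42.08)/2 × 3 = 134.865
  [5→6]: (42.08+37.34)/2 × 1 = 39.71
  [6→6.5]: (37.34+35.03)/2 × 0.5 = 18.0925
  Sum = 240.4975 mg/L·hr

AUC = 240.5 mg/L·hr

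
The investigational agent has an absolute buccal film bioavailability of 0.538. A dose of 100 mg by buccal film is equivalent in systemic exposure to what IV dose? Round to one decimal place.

D_iv = 53.8 mg

Systemic exposure from an extravascular dose = F × D_ev, so the equivalent IV dose is F × D_ev.
D_iv = F × D_ev = 0.538 × 100 = 53.8 mg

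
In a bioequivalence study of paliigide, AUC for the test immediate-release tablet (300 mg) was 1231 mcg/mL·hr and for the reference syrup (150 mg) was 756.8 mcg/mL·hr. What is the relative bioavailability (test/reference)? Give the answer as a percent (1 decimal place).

F_rel = 81.3%

F_rel = (AUC_test/D_test) / (AUC_ref/D_ref)
      = (1231/300) / (756.8/150)
      = 4.10333 / 5.04533 = 0.8133 = 81.33%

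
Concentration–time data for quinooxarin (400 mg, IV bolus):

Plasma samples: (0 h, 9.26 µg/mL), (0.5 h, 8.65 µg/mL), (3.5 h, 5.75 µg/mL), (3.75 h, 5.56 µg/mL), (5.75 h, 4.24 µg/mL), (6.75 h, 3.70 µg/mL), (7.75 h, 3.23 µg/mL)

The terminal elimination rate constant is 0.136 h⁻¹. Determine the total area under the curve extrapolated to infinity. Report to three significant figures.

Trapezoidal AUC_0→7.75:
  [0→0.5]: (9.26+8.65)/2 × 0.5 = 4.4775
  [0.5→3.5]: (8.65+5.75)/2 × 3 = 21.6
  [3.5→3.75]: (5.75+5.56)/2 × 0.25 = 1.41375
  [3.75→5.75]: (5.56+4.24)/2 × 2 = 9.8
  [5.75→6.75]: (4.24+3.70)/2 × 1 = 3.97
  [6.75→7.75]: (3.70+3.23)/2 × 1 = 3.465
  Sum = 44.72625 µg/mL·h
Extrapolated tail: C_last / k_e = 3.23 / 0.136 = 23.750
AUC_0→∞ = 44.72625 + 23.750 = 68.47625 µg/mL·h

AUC = 68.5 µg/mL·h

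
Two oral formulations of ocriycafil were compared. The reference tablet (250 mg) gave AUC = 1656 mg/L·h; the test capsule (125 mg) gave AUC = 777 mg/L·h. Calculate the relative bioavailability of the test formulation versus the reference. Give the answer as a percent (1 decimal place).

F_rel = 93.8%

F_rel = (AUC_test/D_test) / (AUC_ref/D_ref)
      = (777/125) / (1656/250)
      = 6.216 / 6.624 = 0.9384 = 93.84%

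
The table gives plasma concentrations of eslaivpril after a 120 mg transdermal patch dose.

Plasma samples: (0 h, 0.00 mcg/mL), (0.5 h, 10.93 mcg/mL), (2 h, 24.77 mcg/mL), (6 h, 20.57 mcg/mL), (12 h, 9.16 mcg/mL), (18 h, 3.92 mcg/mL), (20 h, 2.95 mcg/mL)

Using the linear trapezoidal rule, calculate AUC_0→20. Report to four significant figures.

AUC = 255.5 mcg/mL·h

Trapezoidal AUC_0→20:
  [0→0.5]: (0.00+10.93)/2 × 0.5 = 2.7325
  [0.5→2]: (10.93+24.77)/2 × 1.5 = 26.775
  [2→6]: (24.77+20.57)/2 × 4 = 90.68
  [6→12]: (20.57+9.16)/2 × 6 = 89.19
  [12→18]: (9.16+3.92)/2 × 6 = 39.24
  [18→20]: (3.92+2.95)/2 × 2 = 6.87
  Sum = 255.4875 mcg/mL·h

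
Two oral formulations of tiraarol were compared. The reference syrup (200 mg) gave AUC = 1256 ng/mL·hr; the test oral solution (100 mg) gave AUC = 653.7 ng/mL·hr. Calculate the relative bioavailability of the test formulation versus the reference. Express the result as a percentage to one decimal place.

F_rel = (AUC_test/D_test) / (AUC_ref/D_ref)
      = (653.7/100) / (1256/200)
      = 6.537 / 6.28 = 1.0409 = 104.09%

F_rel = 104.1%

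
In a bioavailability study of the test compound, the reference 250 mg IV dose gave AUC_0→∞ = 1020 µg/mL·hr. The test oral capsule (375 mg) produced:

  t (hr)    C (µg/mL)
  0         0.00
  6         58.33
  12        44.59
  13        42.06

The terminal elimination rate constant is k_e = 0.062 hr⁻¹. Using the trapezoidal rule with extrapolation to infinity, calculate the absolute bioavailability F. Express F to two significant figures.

Trapezoidal AUC_0→13 (oral capsule):
  [0→6]: (0.00+58.33)/2 × 6 = 174.99
  [6→12]: (58.33+44.59)/2 × 6 = 308.76
  [12→13]: (44.59+42.06)/2 × 1 = 43.325
  Sum = 527.075 µg/mL·hr
Tail: C_last/k_e = 42.06/0.062 = 678.387
AUC_0→∞ (oral capsule) = 527.075 + 678.387 = 1205.462 µg/mL·hr
F = (AUC_ev/D_ev)/(AUC_iv/D_iv) = (1205.462/375)/(1020/250) = 3.21457/4.08 = 0.7879

F = 0.79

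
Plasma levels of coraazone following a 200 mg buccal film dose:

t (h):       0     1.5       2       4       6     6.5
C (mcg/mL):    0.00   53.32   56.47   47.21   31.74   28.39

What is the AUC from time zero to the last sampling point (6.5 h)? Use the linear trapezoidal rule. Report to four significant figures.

Trapezoidal AUC_0→6.5:
  [0→1.5]: (0.00+53.32)/2 × 1.5 = 39.99
  [1.5→2]: (53.32+56.47)/2 × 0.5 = 27.4475
  [2→4]: (56.47+47.21)/2 × 2 = 103.68
  [4→6]: (47.21+31.74)/2 × 2 = 78.95
  [6→6.5]: (31.74+28.39)/2 × 0.5 = 15.0325
  Sum = 265.1 mcg/mL·h

AUC = 265.1 mcg/mL·h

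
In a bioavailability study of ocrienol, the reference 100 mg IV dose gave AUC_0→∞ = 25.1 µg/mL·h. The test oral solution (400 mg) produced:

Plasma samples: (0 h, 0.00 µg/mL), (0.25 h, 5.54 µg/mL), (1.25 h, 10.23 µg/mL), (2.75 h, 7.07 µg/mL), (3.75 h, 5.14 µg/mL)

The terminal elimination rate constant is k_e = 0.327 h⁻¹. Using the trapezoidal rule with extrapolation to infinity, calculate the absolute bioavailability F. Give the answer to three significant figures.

Trapezoidal AUC_0→3.75 (oral solution):
  [0→0.25]: (0.00+5.54)/2 × 0.25 = 0.6925
  [0.25→1.25]: (5.54+10.23)/2 × 1 = 7.885
  [1.25→2.75]: (10.23+7.07)/2 × 1.5 = 12.975
  [2.75→3.75]: (7.07+5.14)/2 × 1 = 6.105
  Sum = 27.6575 µg/mL·h
Tail: C_last/k_e = 5.14/0.327 = 15.719
AUC_0→∞ (oral solution) = 27.6575 + 15.719 = 43.3765 µg/mL·h
F = (AUC_ev/D_ev)/(AUC_iv/D_iv) = (43.3765/400)/(25.1/100) = 0.10844125/0.251 = 0.4320

F = 0.432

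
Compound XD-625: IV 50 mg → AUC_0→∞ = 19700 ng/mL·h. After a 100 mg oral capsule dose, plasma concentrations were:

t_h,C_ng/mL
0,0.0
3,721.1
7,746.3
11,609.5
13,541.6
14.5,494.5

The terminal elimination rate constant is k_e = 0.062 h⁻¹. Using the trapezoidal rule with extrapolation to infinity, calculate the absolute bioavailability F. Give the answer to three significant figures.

Trapezoidal AUC_0→14.5 (oral capsule):
  [0→3]: (0.0+721.1)/2 × 3 = 1081.65
  [3→7]: (721.1+746.3)/2 × 4 = 2934.8
  [7→11]: (746.3+609.5)/2 × 4 = 2711.6
  [11→13]: (609.5+541.6)/2 × 2 = 1151.1
  [13→14.5]: (541.6+494.5)/2 × 1.5 = 777.075
  Sum = 8656.225 ng/mL·h
Tail: C_last/k_e = 494.5/0.062 = 7975.806
AUC_0→∞ (oral capsule) = 8656.225 + 7975.806 = 16632.031 ng/mL·h
F = (AUC_ev/D_ev)/(AUC_iv/D_iv) = (16632.031/100)/(19700/50) = 166.32031/394 = 0.4221

F = 0.422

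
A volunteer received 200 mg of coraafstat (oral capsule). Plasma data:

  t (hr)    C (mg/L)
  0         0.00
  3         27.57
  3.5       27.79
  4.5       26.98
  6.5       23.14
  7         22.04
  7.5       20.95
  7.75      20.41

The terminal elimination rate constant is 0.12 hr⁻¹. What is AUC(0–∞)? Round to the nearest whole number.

AUC = 330 mg/L·hr

Trapezoidal AUC_0→7.75:
  [0→3]: (0.00+27.57)/2 × 3 = 41.355
  [3→3.5]: (27.57+27.79)/2 × 0.5 = 13.84
  [3.5→4.5]: (27.79+26.98)/2 × 1 = 27.385
  [4.5→6.5]: (26.98+23.14)/2 × 2 = 50.12
  [6.5→7]: (23.14+22.04)/2 × 0.5 = 11.295
  [7→7.5]: (22.04+20.95)/2 × 0.5 = 10.7475
  [7.5→7.75]: (20.95+20.41)/2 × 0.25 = 5.17
  Sum = 159.9125 mg/L·hr
Extrapolated tail: C_last / k_e = 20.41 / 0.12 = 170.083
AUC_0→∞ = 159.9125 + 170.083 = 329.9955 mg/L·hr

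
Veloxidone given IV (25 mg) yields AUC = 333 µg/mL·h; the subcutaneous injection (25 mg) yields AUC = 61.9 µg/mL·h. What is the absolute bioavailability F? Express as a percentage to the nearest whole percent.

F = (AUC_ev / D_ev) / (AUC_iv / D_iv)
  = (61.9/25) / (333/25)
  = 2.476 / 13.32 = 0.1859
  = 18.59%

F = 19%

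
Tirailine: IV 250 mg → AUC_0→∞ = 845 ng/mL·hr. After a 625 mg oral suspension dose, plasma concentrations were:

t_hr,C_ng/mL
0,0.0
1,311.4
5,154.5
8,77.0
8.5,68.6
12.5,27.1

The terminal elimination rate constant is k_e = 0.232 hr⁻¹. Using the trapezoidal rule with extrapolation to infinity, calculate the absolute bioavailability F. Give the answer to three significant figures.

Trapezoidal AUC_0→12.5 (oral suspension):
  [0→1]: (0.0+311.4)/2 × 1 = 155.7
  [1→5]: (311.4+154.5)/2 × 4 = 931.8
  [5→8]: (154.5+77.0)/2 × 3 = 347.25
  [8→8.5]: (77.0+68.6)/2 × 0.5 = 36.4
  [8.5→12.5]: (68.6+27.1)/2 × 4 = 191.4
  Sum = 1662.55 ng/mL·hr
Tail: C_last/k_e = 27.1/0.232 = 116.810
AUC_0→∞ (oral suspension) = 1662.55 + 116.810 = 1779.36 ng/mL·hr
F = (AUC_ev/D_ev)/(AUC_iv/D_iv) = (1779.36/625)/(845/250) = 2.846976/3.38 = 0.8423

F = 0.842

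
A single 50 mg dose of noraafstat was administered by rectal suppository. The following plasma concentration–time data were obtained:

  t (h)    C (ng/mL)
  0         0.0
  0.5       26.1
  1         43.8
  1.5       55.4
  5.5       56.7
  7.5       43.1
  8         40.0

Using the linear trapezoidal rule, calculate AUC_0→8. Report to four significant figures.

Trapezoidal AUC_0→8:
  [0→0.5]: (0.0+26.1)/2 × 0.5 = 6.525
  [0.5→1]: (26.1+43.8)/2 × 0.5 = 17.475
  [1→1.5]: (43.8+55.4)/2 × 0.5 = 24.8
  [1.5→5.5]: (55.4+56.7)/2 × 4 = 224.2
  [5.5→7.5]: (56.7+43.1)/2 × 2 = 99.8
  [7.5→8]: (43.1+40.0)/2 × 0.5 = 20.775
  Sum = 393.575 ng/mL·h

AUC = 393.6 ng/mL·h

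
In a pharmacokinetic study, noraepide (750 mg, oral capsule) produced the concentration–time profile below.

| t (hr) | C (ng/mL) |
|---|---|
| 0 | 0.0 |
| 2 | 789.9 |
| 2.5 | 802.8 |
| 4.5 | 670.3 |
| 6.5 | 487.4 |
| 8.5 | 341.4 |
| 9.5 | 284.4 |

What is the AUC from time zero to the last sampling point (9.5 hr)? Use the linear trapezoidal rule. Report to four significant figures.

AUC = 4961 ng/mL·hr

Trapezoidal AUC_0→9.5:
  [0→2]: (0.0+789.9)/2 × 2 = 789.9
  [2→2.5]: (789.9+802.8)/2 × 0.5 = 398.175
  [2.5→4.5]: (802.8+670.3)/2 × 2 = 1473.1
  [4.5→6.5]: (670.3+487.4)/2 × 2 = 1157.7
  [6.5→8.5]: (487.4+341.4)/2 × 2 = 828.8
  [8.5→9.5]: (341.4+284.4)/2 × 1 = 312.9
  Sum = 4960.575 ng/mL·hr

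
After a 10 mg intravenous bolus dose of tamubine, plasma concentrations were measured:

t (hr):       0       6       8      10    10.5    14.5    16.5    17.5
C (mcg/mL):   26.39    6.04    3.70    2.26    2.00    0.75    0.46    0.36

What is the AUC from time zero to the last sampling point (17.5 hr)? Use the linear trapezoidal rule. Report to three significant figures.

Trapezoidal AUC_0→17.5:
  [0→6]: (26.39+6.04)/2 × 6 = 97.29
  [6→8]: (6.04+3.70)/2 × 2 = 9.74
  [8→10]: (3.70+2.26)/2 × 2 = 5.96
  [10→10.5]: (2.26+2.00)/2 × 0.5 = 1.065
  [10.5→14.5]: (2.00+0.75)/2 × 4 = 5.5
  [14.5→16.5]: (0.75+0.46)/2 × 2 = 1.21
  [16.5→17.5]: (0.46+0.36)/2 × 1 = 0.41
  Sum = 121.175 mcg/mL·hr

AUC = 121 mcg/mL·hr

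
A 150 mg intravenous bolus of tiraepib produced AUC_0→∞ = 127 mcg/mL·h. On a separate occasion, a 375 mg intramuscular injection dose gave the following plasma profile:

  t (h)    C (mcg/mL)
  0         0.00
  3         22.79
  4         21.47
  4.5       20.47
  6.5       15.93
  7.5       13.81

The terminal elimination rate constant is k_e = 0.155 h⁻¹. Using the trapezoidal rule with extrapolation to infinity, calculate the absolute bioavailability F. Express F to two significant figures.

Trapezoidal AUC_0→7.5 (intramuscular injection):
  [0→3]: (0.00+22.79)/2 × 3 = 34.185
  [3→4]: (22.79+21.47)/2 × 1 = 22.13
  [4→4.5]: (21.47+20.47)/2 × 0.5 = 10.485
  [4.5→6.5]: (20.47+15.93)/2 × 2 = 36.4
  [6.5→7.5]: (15.93+13.81)/2 × 1 = 14.87
  Sum = 118.07 mcg/mL·h
Tail: C_last/k_e = 13.81/0.155 = 89.097
AUC_0→∞ (intramuscular injection) = 118.07 + 89.097 = 207.167 mcg/mL·h
F = (AUC_ev/D_ev)/(AUC_iv/D_iv) = (207.167/375)/(127/150) = 0.552445/0.846667 = 0.6525

F = 0.65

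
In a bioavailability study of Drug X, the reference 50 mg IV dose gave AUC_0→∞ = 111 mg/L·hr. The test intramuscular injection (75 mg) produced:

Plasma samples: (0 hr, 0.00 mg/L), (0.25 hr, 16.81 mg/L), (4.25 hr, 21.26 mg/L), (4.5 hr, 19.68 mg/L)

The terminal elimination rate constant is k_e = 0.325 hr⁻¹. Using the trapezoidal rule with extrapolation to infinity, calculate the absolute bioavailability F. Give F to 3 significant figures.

Trapezoidal AUC_0→4.5 (intramuscular injection):
  [0→0.25]: (0.00+16.81)/2 × 0.25 = 2.10125
  [0.25→4.25]: (16.81+21.26)/2 × 4 = 76.14
  [4.25→4.5]: (21.26+19.68)/2 × 0.25 = 5.1175
  Sum = 83.35875 mg/L·hr
Tail: C_last/k_e = 19.68/0.325 = 60.554
AUC_0→∞ (intramuscular injection) = 83.35875 + 60.554 = 143.91275 mg/L·hr
F = (AUC_ev/D_ev)/(AUC_iv/D_iv) = (143.91275/75)/(111/50) = 1.91884/2.22 = 0.8643

F = 0.864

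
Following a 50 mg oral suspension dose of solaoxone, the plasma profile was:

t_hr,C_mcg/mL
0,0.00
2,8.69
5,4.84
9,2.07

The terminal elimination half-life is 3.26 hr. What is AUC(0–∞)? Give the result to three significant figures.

AUC = 52.5 mcg/mL·hr

Trapezoidal AUC_0→9:
  [0→2]: (0.00+8.69)/2 × 2 = 8.69
  [2→5]: (8.69+4.84)/2 × 3 = 20.295
  [5→9]: (4.84+2.07)/2 × 4 = 13.82
  Sum = 42.805 mcg/mL·hr
k_e = ln2 / t½ = 0.693147 / 3.26 = 0.2126 hr^-1
Extrapolated tail: C_last / k_e = 2.07 / 0.2126 = 9.737
AUC_0→∞ = 42.805 + 9.737 = 52.542 mcg/mL·hr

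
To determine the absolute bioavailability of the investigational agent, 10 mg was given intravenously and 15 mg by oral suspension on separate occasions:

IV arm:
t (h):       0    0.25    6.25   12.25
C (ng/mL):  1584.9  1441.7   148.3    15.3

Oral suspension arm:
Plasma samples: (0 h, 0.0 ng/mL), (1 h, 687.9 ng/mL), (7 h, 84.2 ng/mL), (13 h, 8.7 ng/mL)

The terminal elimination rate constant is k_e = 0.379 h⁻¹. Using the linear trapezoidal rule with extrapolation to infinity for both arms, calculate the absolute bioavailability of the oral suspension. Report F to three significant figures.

Trapezoidal AUC_0→12.25 (IV):
  [0→0.25]: (1584.9+1441.7)/2 × 0.25 = 378.325
  [0.25→6.25]: (1441.7+148.3)/2 × 6 = 4770.0
  [6.25→12.25]: (148.3+15.3)/2 × 6 = 490.8
  Sum = 5639.125 ng/mL·h
IV tail: 15.3/0.379 = 40.369; AUC_iv,0→∞ = 5639.125 + 40.369 = 5679.494 ng/mL·h
Trapezoidal AUC_0→13 (oral suspension):
  [0→1]: (0.0+687.9)/2 × 1 = 343.95
  [1→7]: (687.9+84.2)/2 × 6 = 2316.3
  [7→13]: (84.2+8.7)/2 × 6 = 278.7
  Sum = 2938.95 ng/mL·h
oral suspension tail: 8.7/0.379 = 22.955; AUC_ev,0→∞ = 2938.95 + 22.955 = 2961.905 ng/mL·h
F = (AUC_ev/D_ev)/(AUC_iv/D_iv) = (2961.905/15)/(5679.494/10) = 197.46/567.9494 = 0.3477

F = 0.348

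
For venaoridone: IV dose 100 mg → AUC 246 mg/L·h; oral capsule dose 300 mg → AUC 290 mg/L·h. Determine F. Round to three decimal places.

F = 0.393

F = (AUC_ev / D_ev) / (AUC_iv / D_iv)
  = (290/300) / (246/100)
  = 0.966667 / 2.46 = 0.3930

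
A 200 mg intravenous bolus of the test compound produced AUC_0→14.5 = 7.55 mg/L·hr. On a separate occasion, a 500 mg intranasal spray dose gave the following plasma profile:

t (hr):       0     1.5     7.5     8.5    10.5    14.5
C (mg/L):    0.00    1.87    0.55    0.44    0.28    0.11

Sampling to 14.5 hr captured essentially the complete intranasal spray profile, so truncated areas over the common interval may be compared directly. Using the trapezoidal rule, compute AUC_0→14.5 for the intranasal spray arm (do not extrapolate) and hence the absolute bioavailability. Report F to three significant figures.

Trapezoidal AUC_0→14.5 (intranasal spray):
  [0→1.5]: (0.00+1.87)/2 × 1.5 = 1.4025
  [1.5→7.5]: (1.87+0.55)/2 × 6 = 7.26
  [7.5→8.5]: (0.55+0.44)/2 × 1 = 0.495
  [8.5→10.5]: (0.44+0.28)/2 × 2 = 0.72
  [10.5→14.5]: (0.28+0.11)/2 × 4 = 0.78
  Sum = 10.6575 mg/L·hr
F = (AUC_ev/D_ev)/(AUC_iv/D_iv) = (10.6575/500)/(7.55/200) = 0.021315/0.03775 = 0.5646

F = 0.565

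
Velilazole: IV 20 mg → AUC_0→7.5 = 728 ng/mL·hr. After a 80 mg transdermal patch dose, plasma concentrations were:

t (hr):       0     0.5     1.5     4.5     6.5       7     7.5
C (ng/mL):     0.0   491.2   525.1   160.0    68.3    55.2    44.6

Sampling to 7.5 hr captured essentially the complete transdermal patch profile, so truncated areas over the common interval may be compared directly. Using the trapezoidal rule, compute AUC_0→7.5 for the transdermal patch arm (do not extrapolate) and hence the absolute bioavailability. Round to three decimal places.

F = 0.667

Trapezoidal AUC_0→7.5 (transdermal patch):
  [0→0.5]: (0.0+491.2)/2 × 0.5 = 122.8
  [0.5→1.5]: (491.2+525.1)/2 × 1 = 508.15
  [1.5→4.5]: (525.1+160.0)/2 × 3 = 1027.65
  [4.5→6.5]: (160.0+68.3)/2 × 2 = 228.3
  [6.5→7]: (68.3+55.2)/2 × 0.5 = 30.875
  [7→7.5]: (55.2+44.6)/2 × 0.5 = 24.95
  Sum = 1942.725 ng/mL·hr
F = (AUC_ev/D_ev)/(AUC_iv/D_iv) = (1942.725/80)/(728/20) = 24.2841/36.4 = 0.6671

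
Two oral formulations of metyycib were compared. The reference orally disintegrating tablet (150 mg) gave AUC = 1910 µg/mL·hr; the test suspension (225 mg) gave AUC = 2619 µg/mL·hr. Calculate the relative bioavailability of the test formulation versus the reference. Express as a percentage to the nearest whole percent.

F_rel = 91%

F_rel = (AUC_test/D_test) / (AUC_ref/D_ref)
      = (2619/225) / (1910/150)
      = 11.64 / 12.7333 = 0.9141 = 91.41%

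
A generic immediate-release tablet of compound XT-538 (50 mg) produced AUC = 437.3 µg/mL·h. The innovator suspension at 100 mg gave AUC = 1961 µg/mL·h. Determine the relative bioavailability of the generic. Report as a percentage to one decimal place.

F_rel = (AUC_test/D_test) / (AUC_ref/D_ref)
      = (437.3/50) / (1961/100)
      = 8.746 / 19.61 = 0.4460 = 44.60%

F_rel = 44.6%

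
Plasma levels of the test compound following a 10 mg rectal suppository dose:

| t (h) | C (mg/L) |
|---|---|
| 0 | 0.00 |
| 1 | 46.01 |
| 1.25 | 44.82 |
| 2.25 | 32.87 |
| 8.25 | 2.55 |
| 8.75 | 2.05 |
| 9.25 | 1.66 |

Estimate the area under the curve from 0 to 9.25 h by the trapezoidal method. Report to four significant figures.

AUC = 181.5 mg/L·h

Trapezoidal AUC_0→9.25:
  [0→1]: (0.00+46.01)/2 × 1 = 23.005
  [1→1.25]: (46.01+44.82)/2 × 0.25 = 11.35375
  [1.25→2.25]: (44.82+32.87)/2 × 1 = 38.845
  [2.25→8.25]: (32.87+2.55)/2 × 6 = 106.26
  [8.25→8.75]: (2.55+2.05)/2 × 0.5 = 1.15
  [8.75→9.25]: (2.05+1.66)/2 × 0.5 = 0.9275
  Sum = 181.54125 mg/L·h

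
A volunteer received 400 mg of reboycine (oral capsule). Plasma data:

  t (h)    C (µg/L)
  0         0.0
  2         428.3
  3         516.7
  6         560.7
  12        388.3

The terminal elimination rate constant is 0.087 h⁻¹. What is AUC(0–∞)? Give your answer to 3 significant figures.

AUC = 9830 µg/L·h

Trapezoidal AUC_0→12:
  [0→2]: (0.0+428.3)/2 × 2 = 428.3
  [2→3]: (428.3+516.7)/2 × 1 = 472.5
  [3→6]: (516.7+560.7)/2 × 3 = 1616.1
  [6→12]: (560.7+388.3)/2 × 6 = 2847.0
  Sum = 5363.9 µg/L·h
Extrapolated tail: C_last / k_e = 388.3 / 0.087 = 4463.218
AUC_0→∞ = 5363.9 + 4463.218 = 9827.118 µg/L·h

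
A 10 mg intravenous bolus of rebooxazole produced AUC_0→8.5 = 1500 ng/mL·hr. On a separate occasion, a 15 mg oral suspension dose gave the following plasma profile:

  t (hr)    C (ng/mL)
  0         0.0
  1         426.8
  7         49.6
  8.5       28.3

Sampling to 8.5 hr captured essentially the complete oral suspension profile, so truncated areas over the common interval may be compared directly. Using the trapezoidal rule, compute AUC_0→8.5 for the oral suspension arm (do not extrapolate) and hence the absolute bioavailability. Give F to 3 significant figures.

F = 0.756

Trapezoidal AUC_0→8.5 (oral suspension):
  [0→1]: (0.0+426.8)/2 × 1 = 213.4
  [1→7]: (426.8+49.6)/2 × 6 = 1429.2
  [7→8.5]: (49.6+28.3)/2 × 1.5 = 58.425
  Sum = 1701.025 ng/mL·hr
F = (AUC_ev/D_ev)/(AUC_iv/D_iv) = (1701.025/15)/(1500/10) = 113.402/150 = 0.7560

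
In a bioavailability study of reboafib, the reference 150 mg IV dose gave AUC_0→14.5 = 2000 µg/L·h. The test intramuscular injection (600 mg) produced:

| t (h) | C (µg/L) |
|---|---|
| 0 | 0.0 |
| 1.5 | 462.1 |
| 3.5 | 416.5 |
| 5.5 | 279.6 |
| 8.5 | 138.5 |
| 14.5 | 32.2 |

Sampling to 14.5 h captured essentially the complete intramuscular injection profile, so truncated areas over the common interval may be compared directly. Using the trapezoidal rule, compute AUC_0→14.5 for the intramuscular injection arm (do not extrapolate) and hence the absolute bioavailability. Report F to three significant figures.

Trapezoidal AUC_0→14.5 (intramuscular injection):
  [0→1.5]: (0.0+462.1)/2 × 1.5 = 346.575
  [1.5→3.5]: (462.1+416.5)/2 × 2 = 878.6
  [3.5→5.5]: (416.5+279.6)/2 × 2 = 696.1
  [5.5→8.5]: (279.6+138.5)/2 × 3 = 627.15
  [8.5→14.5]: (138.5+32.2)/2 × 6 = 512.1
  Sum = 3060.525 µg/L·h
F = (AUC_ev/D_ev)/(AUC_iv/D_iv) = (3060.525/600)/(2000/150) = 5.100875/13.3333 = 0.3826

F = 0.383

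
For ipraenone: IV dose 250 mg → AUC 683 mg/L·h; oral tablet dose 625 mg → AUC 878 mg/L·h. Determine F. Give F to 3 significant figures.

F = 0.514

F = (AUC_ev / D_ev) / (AUC_iv / D_iv)
  = (878/625) / (683/250)
  = 1.4048 / 2.732 = 0.5142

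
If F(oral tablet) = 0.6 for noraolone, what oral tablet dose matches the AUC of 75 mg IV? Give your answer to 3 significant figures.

For equal systemic exposure: F × D_ev = D_iv
D_ev = D_iv / F = 75 / 0.6 = 125 mg

D_oral = 125 mg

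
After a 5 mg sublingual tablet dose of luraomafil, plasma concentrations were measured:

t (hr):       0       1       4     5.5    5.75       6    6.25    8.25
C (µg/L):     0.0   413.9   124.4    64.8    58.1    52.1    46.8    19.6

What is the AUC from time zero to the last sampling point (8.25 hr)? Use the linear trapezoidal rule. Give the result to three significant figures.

Trapezoidal AUC_0→8.25:
  [0→1]: (0.0+413.9)/2 × 1 = 206.95
  [1→4]: (413.9+124.4)/2 × 3 = 807.45
  [4→5.5]: (124.4+64.8)/2 × 1.5 = 141.9
  [5.5→5.75]: (64.8+58.1)/2 × 0.25 = 15.3625
  [5.75→6]: (58.1+52.1)/2 × 0.25 = 13.775
  [6→6.25]: (52.1+46.8)/2 × 0.25 = 12.3625
  [6.25→8.25]: (46.8+19.6)/2 × 2 = 66.4
  Sum = 1264.2 µg/L·hr

AUC = 1260 µg/L·hr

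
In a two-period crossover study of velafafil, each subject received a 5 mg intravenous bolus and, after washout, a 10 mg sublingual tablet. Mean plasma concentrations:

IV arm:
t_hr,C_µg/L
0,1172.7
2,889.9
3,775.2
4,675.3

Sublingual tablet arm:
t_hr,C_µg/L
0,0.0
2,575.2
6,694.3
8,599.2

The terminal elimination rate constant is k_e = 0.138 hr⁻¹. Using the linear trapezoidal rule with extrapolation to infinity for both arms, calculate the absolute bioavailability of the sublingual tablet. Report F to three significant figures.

F = 0.514

Trapezoidal AUC_0→4 (IV):
  [0→2]: (1172.7+889.9)/2 × 2 = 2062.6
  [2→3]: (889.9+775.2)/2 × 1 = 832.55
  [3→4]: (775.2+675.3)/2 × 1 = 725.25
  Sum = 3620.4 µg/L·hr
IV tail: 675.3/0.138 = 4893.478; AUC_iv,0→∞ = 3620.4 + 4893.478 = 8513.878 µg/L·hr
Trapezoidal AUC_0→8 (sublingual tablet):
  [0→2]: (0.0+575.2)/2 × 2 = 575.2
  [2→6]: (575.2+694.3)/2 × 4 = 2539.0
  [6→8]: (694.3+599.2)/2 × 2 = 1293.5
  Sum = 4407.7 µg/L·hr
sublingual tablet tail: 599.2/0.138 = 4342.029; AUC_ev,0→∞ = 4407.7 + 4342.029 = 8749.729 µg/L·hr
F = (AUC_ev/D_ev)/(AUC_iv/D_iv) = (8749.729/10)/(8513.878/5) = 874.9729/1702.7756 = 0.5139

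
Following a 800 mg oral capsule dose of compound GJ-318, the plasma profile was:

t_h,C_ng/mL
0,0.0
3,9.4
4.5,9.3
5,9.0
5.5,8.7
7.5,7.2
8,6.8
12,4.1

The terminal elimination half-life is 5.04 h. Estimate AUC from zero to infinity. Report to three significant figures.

AUC = 108 ng/mL·h

Trapezoidal AUC_0→12:
  [0→3]: (0.0+9.4)/2 × 3 = 14.1
  [3→4.5]: (9.4+9.3)/2 × 1.5 = 14.025
  [4.5→5]: (9.3+9.0)/2 × 0.5 = 4.575
  [5→5.5]: (9.0+8.7)/2 × 0.5 = 4.425
  [5.5→7.5]: (8.7+7.2)/2 × 2 = 15.9
  [7.5→8]: (7.2+6.8)/2 × 0.5 = 3.5
  [8→12]: (6.8+4.1)/2 × 4 = 21.8
  Sum = 78.325 ng/mL·h
k_e = ln2 / t½ = 0.693147 / 5.04 = 0.1375 h^-1
Extrapolated tail: C_last / k_e = 4.1 / 0.1375 = 29.818
AUC_0→∞ = 78.325 + 29.818 = 108.143 ng/mL·h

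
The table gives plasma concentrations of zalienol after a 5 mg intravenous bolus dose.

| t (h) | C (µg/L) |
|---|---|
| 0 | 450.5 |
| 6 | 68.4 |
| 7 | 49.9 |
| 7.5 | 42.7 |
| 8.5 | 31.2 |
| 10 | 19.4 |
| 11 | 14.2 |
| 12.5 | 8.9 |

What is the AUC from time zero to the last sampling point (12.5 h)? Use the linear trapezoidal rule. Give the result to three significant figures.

Trapezoidal AUC_0→12.5:
  [0→6]: (450.5+68.4)/2 × 6 = 1556.7
  [6→7]: (68.4+49.9)/2 × 1 = 59.15
  [7→7.5]: (49.9+42.7)/2 × 0.5 = 23.15
  [7.5→8.5]: (42.7+31.2)/2 × 1 = 36.95
  [8.5→10]: (31.2+19.4)/2 × 1.5 = 37.95
  [10→11]: (19.4+14.2)/2 × 1 = 16.8
  [11→12.5]: (14.2+8.9)/2 × 1.5 = 17.325
  Sum = 1748.025 µg/L·h

AUC = 1750 µg/L·h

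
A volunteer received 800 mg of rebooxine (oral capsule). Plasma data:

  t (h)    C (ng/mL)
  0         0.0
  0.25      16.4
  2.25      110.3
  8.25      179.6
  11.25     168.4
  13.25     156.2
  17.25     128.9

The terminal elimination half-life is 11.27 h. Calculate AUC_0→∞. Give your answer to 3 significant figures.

AUC = 4510 ng/mL·h

Trapezoidal AUC_0→17.25:
  [0→0.25]: (0.0+16.4)/2 × 0.25 = 2.05
  [0.25→2.25]: (16.4+110.3)/2 × 2 = 126.7
  [2.25→8.25]: (110.3+179.6)/2 × 6 = 869.7
  [8.25→11.25]: (179.6+168.4)/2 × 3 = 522.0
  [11.25→13.25]: (168.4+156.2)/2 × 2 = 324.6
  [13.25→17.25]: (156.2+128.9)/2 × 4 = 570.2
  Sum = 2415.25 ng/mL·h
k_e = ln2 / t½ = 0.693147 / 11.27 = 0.0615 h^-1
Extrapolated tail: C_last / k_e = 128.9 / 0.0615 = 2095.935
AUC_0→∞ = 2415.25 + 2095.935 = 4511.185 ng/mL·h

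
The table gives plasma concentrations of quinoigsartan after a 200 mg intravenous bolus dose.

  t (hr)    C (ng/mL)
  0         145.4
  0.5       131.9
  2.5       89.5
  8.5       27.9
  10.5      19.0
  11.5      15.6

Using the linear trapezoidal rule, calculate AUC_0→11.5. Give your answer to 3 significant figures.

Trapezoidal AUC_0→11.5:
  [0→0.5]: (145.4+131.9)/2 × 0.5 = 69.325
  [0.5→2.5]: (131.9+89.5)/2 × 2 = 221.4
  [2.5→8.5]: (89.5+27.9)/2 × 6 = 352.2
  [8.5→10.5]: (27.9+19.0)/2 × 2 = 46.9
  [10.5→11.5]: (19.0+15.6)/2 × 1 = 17.3
  Sum = 707.125 ng/mL·hr

AUC = 707 ng/mL·hr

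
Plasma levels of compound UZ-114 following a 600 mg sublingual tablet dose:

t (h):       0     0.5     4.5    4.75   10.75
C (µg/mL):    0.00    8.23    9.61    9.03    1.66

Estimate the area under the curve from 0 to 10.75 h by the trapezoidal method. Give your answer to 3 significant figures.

AUC = 72.1 µg/mL·h

Trapezoidal AUC_0→10.75:
  [0→0.5]: (0.00+8.23)/2 × 0.5 = 2.0575
  [0.5→4.5]: (8.23+9.61)/2 × 4 = 35.68
  [4.5→4.75]: (9.61+9.03)/2 × 0.25 = 2.33
  [4.75→10.75]: (9.03+1.66)/2 × 6 = 32.07
  Sum = 72.1375 µg/mL·h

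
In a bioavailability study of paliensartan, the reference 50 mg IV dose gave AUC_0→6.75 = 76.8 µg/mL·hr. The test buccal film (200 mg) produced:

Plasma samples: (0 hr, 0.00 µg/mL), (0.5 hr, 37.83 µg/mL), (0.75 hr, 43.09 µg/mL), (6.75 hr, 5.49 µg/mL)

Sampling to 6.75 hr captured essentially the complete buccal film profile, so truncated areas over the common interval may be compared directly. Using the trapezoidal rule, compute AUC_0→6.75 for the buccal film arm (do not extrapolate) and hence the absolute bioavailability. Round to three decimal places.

Trapezoidal AUC_0→6.75 (buccal film):
  [0→0.5]: (0.00+37.83)/2 × 0.5 = 9.4575
  [0.5→0.75]: (37.83+43.09)/2 × 0.25 = 10.115
  [0.75→6.75]: (43.09+5.49)/2 × 6 = 145.74
  Sum = 165.3125 µg/mL·hr
F = (AUC_ev/D_ev)/(AUC_iv/D_iv) = (165.3125/200)/(76.8/50) = 0.8265625/1.536 = 0.5381

F = 0.538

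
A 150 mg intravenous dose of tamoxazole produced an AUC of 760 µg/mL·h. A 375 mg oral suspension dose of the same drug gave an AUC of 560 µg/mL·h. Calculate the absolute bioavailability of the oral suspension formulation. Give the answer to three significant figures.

F = 0.295

F = (AUC_ev / D_ev) / (AUC_iv / D_iv)
  = (560/375) / (760/150)
  = 1.49333 / 5.06667 = 0.2947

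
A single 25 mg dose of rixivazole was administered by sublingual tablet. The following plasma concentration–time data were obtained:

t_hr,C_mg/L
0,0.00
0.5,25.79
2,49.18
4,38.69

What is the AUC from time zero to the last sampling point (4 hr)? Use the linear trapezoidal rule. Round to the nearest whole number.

Trapezoidal AUC_0→4:
  [0→0.5]: (0.00+25.79)/2 × 0.5 = 6.4475
  [0.5→2]: (25.79+49.18)/2 × 1.5 = 56.2275
  [2→4]: (49.18+38.69)/2 × 2 = 87.87
  Sum = 150.545 mg/L·hr

AUC = 151 mg/L·hr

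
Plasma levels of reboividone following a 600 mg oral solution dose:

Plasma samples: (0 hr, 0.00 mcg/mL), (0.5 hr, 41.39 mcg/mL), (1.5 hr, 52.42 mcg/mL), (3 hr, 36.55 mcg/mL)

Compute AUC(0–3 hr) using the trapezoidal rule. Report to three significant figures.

AUC = 124 mcg/mL·hr

Trapezoidal AUC_0→3:
  [0→0.5]: (0.00+41.39)/2 × 0.5 = 10.3475
  [0.5→1.5]: (41.39+52.42)/2 × 1 = 46.905
  [1.5→3]: (52.42+36.55)/2 × 1.5 = 66.7275
  Sum = 123.98 mcg/mL·hr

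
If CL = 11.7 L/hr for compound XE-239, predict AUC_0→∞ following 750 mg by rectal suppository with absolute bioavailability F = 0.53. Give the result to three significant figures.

AUC = 34.0 mg/L·hr

AUC_0→∞ = F × Dose / CL
        = 0.53 × 750 / 11.7 = 33.9744 mg/L·hr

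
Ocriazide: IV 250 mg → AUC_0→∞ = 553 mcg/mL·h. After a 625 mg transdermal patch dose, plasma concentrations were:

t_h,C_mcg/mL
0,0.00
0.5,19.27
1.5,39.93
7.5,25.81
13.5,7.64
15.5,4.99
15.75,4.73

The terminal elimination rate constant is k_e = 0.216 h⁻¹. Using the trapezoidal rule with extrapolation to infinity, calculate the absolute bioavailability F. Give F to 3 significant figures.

F = 0.266

Trapezoidal AUC_0→15.75 (transdermal patch):
  [0→0.5]: (0.00+19.27)/2 × 0.5 = 4.8175
  [0.5→1.5]: (19.27+39.93)/2 × 1 = 29.6
  [1.5→7.5]: (39.93+25.81)/2 × 6 = 197.22
  [7.5→13.5]: (25.81+7.64)/2 × 6 = 100.35
  [13.5→15.5]: (7.64+4.99)/2 × 2 = 12.63
  [15.5→15.75]: (4.99+4.73)/2 × 0.25 = 1.215
  Sum = 345.8325 mcg/mL·h
Tail: C_last/k_e = 4.73/0.216 = 21.898
AUC_0→∞ (transdermal patch) = 345.8325 + 21.898 = 367.7305 mcg/mL·h
F = (AUC_ev/D_ev)/(AUC_iv/D_iv) = (367.7305/625)/(553/250) = 0.5883688/2.212 = 0.2660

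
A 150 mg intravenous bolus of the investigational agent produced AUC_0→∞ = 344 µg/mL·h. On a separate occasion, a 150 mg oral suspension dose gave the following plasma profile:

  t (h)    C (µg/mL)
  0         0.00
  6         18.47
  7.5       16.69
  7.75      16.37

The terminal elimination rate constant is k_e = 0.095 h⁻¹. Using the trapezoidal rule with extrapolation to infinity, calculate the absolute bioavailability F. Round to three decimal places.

F = 0.751

Trapezoidal AUC_0→7.75 (oral suspension):
  [0→6]: (0.00+18.47)/2 × 6 = 55.41
  [6→7.5]: (18.47+16.69)/2 × 1.5 = 26.37
  [7.5→7.75]: (16.69+16.37)/2 × 0.25 = 4.1325
  Sum = 85.9125 µg/mL·h
Tail: C_last/k_e = 16.37/0.095 = 172.316
AUC_0→∞ (oral suspension) = 85.9125 + 172.316 = 258.2285 µg/mL·h
F = (AUC_ev/D_ev)/(AUC_iv/D_iv) = (258.2285/150)/(344/150) = 1.72152/2.29333 = 0.7507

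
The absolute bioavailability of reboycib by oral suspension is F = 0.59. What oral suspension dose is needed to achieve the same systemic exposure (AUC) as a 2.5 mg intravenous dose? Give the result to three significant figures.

For equal systemic exposure: F × D_ev = D_iv
D_ev = D_iv / F = 2.5 / 0.59 = 4.23729 mg

D_oral = 4.24 mg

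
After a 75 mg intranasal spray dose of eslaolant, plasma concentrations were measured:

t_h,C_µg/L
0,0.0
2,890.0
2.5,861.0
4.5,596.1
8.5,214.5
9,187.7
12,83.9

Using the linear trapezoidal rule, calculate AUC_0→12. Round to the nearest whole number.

AUC = 4914 µg/L·h

Trapezoidal AUC_0→12:
  [0→2]: (0.0+890.0)/2 × 2 = 890.0
  [2→2.5]: (890.0+861.0)/2 × 0.5 = 437.75
  [2.5→4.5]: (861.0+596.1)/2 × 2 = 1457.1
  [4.5→8.5]: (596.1+214.5)/2 × 4 = 1621.2
  [8.5→9]: (214.5+187.7)/2 × 0.5 = 100.55
  [9→12]: (187.7+83.9)/2 × 3 = 407.4
  Sum = 4914.0 µg/L·h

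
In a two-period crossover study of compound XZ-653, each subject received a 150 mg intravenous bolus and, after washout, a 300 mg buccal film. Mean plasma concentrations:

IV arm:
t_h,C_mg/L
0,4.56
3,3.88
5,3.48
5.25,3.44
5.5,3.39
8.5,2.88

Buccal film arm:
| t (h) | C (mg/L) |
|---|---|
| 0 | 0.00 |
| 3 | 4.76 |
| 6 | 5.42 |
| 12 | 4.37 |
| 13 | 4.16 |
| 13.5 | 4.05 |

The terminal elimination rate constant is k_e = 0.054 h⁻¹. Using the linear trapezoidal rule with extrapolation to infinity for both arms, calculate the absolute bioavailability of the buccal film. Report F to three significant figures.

Trapezoidal AUC_0→8.5 (IV):
  [0→3]: (4.56+3.88)/2 × 3 = 12.66
  [3→5]: (3.88+3.48)/2 × 2 = 7.36
  [5→5.25]: (3.48+3.44)/2 × 0.25 = 0.865
  [5.25→5.5]: (3.44+3.39)/2 × 0.25 = 0.85375
  [5.5→8.5]: (3.39+2.88)/2 × 3 = 9.405
  Sum = 31.14375 mg/L·h
IV tail: 2.88/0.054 = 53.333; AUC_iv,0→∞ = 31.14375 + 53.333 = 84.47675 mg/L·h
Trapezoidal AUC_0→13.5 (buccal film):
  [0→3]: (0.00+4.76)/2 × 3 = 7.14
  [3→6]: (4.76+5.42)/2 × 3 = 15.27
  [6→12]: (5.42+4.37)/2 × 6 = 29.37
  [12→13]: (4.37+4.16)/2 × 1 = 4.265
  [13→13.5]: (4.16+4.05)/2 × 0.5 = 2.0525
  Sum = 58.0975 mg/L·h
buccal film tail: 4.05/0.054 = 75.000; AUC_ev,0→∞ = 58.0975 + 75.000 = 133.0975 mg/L·h
F = (AUC_ev/D_ev)/(AUC_iv/D_iv) = (133.0975/300)/(84.47675/150) = 0.443658/0.563178 = 0.7878

F = 0.788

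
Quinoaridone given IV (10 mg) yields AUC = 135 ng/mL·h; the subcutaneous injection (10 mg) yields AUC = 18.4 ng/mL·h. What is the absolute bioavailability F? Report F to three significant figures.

F = (AUC_ev / D_ev) / (AUC_iv / D_iv)
  = (18.4/10) / (135/10)
  = 1.84 / 13.5 = 0.1363

F = 0.136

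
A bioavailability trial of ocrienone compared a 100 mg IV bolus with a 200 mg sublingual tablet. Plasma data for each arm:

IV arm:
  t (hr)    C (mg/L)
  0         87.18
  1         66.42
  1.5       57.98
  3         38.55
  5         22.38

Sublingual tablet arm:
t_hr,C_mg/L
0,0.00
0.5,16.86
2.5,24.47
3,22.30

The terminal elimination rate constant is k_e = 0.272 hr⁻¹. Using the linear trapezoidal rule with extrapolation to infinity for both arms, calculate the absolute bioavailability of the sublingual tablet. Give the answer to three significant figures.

F = 0.215

Trapezoidal AUC_0→5 (IV):
  [0→1]: (87.18+66.42)/2 × 1 = 76.8
  [1→1.5]: (66.42+57.98)/2 × 0.5 = 31.1
  [1.5→3]: (57.98+38.55)/2 × 1.5 = 72.3975
  [3→5]: (38.55+22.38)/2 × 2 = 60.93
  Sum = 241.2275 mg/L·hr
IV tail: 22.38/0.272 = 82.279; AUC_iv,0→∞ = 241.2275 + 82.279 = 323.5065 mg/L·hr
Trapezoidal AUC_0→3 (sublingual tablet):
  [0→0.5]: (0.00+16.86)/2 × 0.5 = 4.215
  [0.5→2.5]: (16.86+24.47)/2 × 2 = 41.33
  [2.5→3]: (24.47+22.30)/2 × 0.5 = 11.6925
  Sum = 57.2375 mg/L·hr
sublingual tablet tail: 22.30/0.272 = 81.985; AUC_ev,0→∞ = 57.2375 + 81.985 = 139.2225 mg/L·hr
F = (AUC_ev/D_ev)/(AUC_iv/D_iv) = (139.2225/200)/(323.5065/100) = 0.6961125/3.235065 = 0.2152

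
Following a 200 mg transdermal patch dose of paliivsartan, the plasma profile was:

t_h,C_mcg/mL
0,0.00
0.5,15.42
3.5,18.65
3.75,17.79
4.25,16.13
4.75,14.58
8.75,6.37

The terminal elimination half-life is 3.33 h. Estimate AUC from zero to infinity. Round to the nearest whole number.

Trapezoidal AUC_0→8.75:
  [0→0.5]: (0.00+15.42)/2 × 0.5 = 3.855
  [0.5→3.5]: (15.42+18.65)/2 × 3 = 51.105
  [3.5→3.75]: (18.65+17.79)/2 × 0.25 = 4.555
  [3.75→4.25]: (17.79+16.13)/2 × 0.5 = 8.48
  [4.25→4.75]: (16.13+14.58)/2 × 0.5 = 7.6775
  [4.75→8.75]: (14.58+6.37)/2 × 4 = 41.9
  Sum = 117.5725 mcg/mL·h
k_e = ln2 / t½ = 0.693147 / 3.33 = 0.2082 h^-1
Extrapolated tail: C_last / k_e = 6.37 / 0.2082 = 30.596
AUC_0→∞ = 117.5725 + 30.596 = 148.1685 mcg/mL·h

AUC = 148 mcg/mL·h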